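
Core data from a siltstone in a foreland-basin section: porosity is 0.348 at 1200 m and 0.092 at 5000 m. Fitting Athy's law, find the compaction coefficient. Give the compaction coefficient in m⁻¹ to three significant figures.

0.000350 m⁻¹

Working in km (1 km = 1000 m; k in km⁻¹ = k in m⁻¹ × 1000):
Athy: phi(d) = phi₀ e^(−kd) ⇒ phi₁/phi₂ = e^{k(d₂−d₁)} ⇒ k = ln(phi₁/phi₂)/(d₂−d₁)
k = ln(0.348/0.092) / (5 − 1.2) = ln(3.783) / 3.8 = 1.3304 / 3.8 = 0.3501 km⁻¹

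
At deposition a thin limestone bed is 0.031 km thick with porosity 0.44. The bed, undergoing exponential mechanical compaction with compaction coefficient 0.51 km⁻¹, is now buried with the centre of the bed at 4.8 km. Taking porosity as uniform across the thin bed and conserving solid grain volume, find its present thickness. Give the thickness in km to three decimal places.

Porosity at 4.8 km: φ = 0.44·exp(−0.51×4.8) = 0.0380
Solid-volume conservation: h(1−φ) = h₀(1−φ₀) ⇒ h = h₀·(1−φ₀)/(1−φ)
h = 0.031 × (1 − 0.44)/(1 − 0.0380) = 0.031 × 0.5821 = 0.0180 km

0.018 km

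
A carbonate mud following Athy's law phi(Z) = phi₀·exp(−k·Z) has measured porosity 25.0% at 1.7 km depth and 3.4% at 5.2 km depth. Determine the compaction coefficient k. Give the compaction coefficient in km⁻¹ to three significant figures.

Athy: phi(Z) = phi₀ e^(−kZ) ⇒ phi₁/phi₂ = e^{k(Z₂−Z₁)} ⇒ k = ln(phi₁/phi₂)/(Z₂−Z₁)
k = ln(0.25/0.034) / (5.2 − 1.7) = ln(7.353) / 3.5 = 1.9951 / 3.5 = 0.57 km⁻¹

0.570 km⁻¹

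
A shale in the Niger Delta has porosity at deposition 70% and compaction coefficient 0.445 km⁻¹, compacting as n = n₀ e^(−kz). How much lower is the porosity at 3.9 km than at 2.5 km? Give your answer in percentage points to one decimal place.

10.7 percentage points

n(2.5) = 0.7·e^(−0.445×2.5) = 0.2301
n(3.9) = 0.7·e^(−0.445×3.9) = 0.1234
Δn = 0.2301 − 0.1234 = 0.1067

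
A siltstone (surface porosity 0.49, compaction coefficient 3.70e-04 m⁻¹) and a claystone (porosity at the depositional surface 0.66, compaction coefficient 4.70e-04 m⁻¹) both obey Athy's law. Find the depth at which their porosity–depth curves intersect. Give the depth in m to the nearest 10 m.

2980 m

Working in km (1 km = 1000 m; k in km⁻¹ = k in m⁻¹ × 1000):
Set φ₀ₐ e^(−kₐz) = φ₀ᵦ e^(−kᵦz) ⇒ ln(φ₀ₐ/φ₀ᵦ) = (kₐ − kᵦ)·z
z = ln(0.49/0.66) / (0.37 − 0.47) = -0.2978 / -0.1 = 2.978 km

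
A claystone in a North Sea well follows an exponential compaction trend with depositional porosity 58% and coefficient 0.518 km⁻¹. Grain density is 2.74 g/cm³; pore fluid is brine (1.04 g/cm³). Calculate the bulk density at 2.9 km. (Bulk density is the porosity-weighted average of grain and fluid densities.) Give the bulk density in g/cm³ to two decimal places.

2.52 g/cm³

Porosity at depth: n = 0.58·exp(−0.518×2.9) = 0.58×0.2226 = 0.1291
Bulk density: ρ_b = (1−n)ρ_g + n·ρ_f = 0.8709×2.74 + 0.1291×1.04
       = 2.386 + 0.134 = 2.520 g/cm³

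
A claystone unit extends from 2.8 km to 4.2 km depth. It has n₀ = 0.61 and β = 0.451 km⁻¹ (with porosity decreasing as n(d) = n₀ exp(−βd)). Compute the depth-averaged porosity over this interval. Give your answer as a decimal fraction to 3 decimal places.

0.128

⟨n⟩ = (1/(d₂−d₁)) ∫ n₀ e^(−βd) dd = n₀·(e^(−β·d₁) − e^(−β·d₂)) / (β·(d₂−d₁))
e^(−0.451×2.8) = 0.2829; e^(−0.451×4.2) = 0.1504
⟨n⟩ = 0.61 × (0.2829 − 0.1504) / (0.451 × 1.4) = 0.61 × 0.2097 = 0.1279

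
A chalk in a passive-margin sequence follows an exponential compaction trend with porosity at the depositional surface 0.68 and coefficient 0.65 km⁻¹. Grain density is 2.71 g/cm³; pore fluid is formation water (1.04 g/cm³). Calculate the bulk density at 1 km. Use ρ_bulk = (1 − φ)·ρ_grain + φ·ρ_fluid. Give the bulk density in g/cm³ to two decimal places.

2.12 g/cm³

Porosity at depth: n = 0.68·exp(−0.65×1) = 0.68×0.5220 = 0.3550
Bulk density: ρ_b = (1−n)ρ_g + n·ρ_f = 0.6450×2.71 + 0.3550×1.04
       = 1.748 + 0.369 = 2.117 g/cm³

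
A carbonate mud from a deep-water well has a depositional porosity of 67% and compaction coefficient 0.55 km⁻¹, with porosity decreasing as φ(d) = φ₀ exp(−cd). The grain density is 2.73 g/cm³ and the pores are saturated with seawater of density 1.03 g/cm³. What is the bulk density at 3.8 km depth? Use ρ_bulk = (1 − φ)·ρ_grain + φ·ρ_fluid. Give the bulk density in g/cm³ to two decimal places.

2.59 g/cm³

Porosity at depth: φ = 0.67·exp(−0.55×3.8) = 0.67×0.1237 = 0.0829
Bulk density: ρ_b = (1−φ)ρ_g + φ·ρ_f = 0.9171×2.73 + 0.0829×1.03
       = 2.504 + 0.085 = 2.589 g/cm³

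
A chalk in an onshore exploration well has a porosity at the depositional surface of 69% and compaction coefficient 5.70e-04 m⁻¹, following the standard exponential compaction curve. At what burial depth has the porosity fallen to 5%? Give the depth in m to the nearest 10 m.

Working in km (1 km = 1000 m; β in km⁻¹ = β in m⁻¹ × 1000):
Invert Athy's law: d = ln(φ₀/φ) / β
d = ln(0.69/0.05) / 0.57 = ln(13.8) / 0.57 = 2.6247 / 0.57 = 4.605 km

4600 m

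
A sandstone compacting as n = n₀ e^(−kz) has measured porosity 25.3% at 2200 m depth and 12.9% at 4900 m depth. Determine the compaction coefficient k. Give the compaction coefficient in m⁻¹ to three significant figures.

Working in km (1 km = 1000 m; k in km⁻¹ = k in m⁻¹ × 1000):
Athy: n(z) = n₀ e^(−kz) ⇒ n₁/n₂ = e^{k(z₂−z₁)} ⇒ k = ln(n₁/n₂)/(z₂−z₁)
k = ln(0.253/0.129) / (4.9 − 2.2) = ln(1.961) / 2.7 = 0.6736 / 2.7 = 0.2495 km⁻¹

0.000249 m⁻¹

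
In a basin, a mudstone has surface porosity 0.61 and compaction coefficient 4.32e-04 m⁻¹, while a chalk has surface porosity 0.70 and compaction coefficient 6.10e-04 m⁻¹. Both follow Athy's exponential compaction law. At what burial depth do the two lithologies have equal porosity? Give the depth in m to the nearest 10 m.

770 m

Working in km (1 km = 1000 m; β in km⁻¹ = β in m⁻¹ × 1000):
Set φ₀ₐ e^(−βₐz) = φ₀ᵦ e^(−βᵦz) ⇒ ln(φ₀ₐ/φ₀ᵦ) = (βₐ − βᵦ)·z
z = ln(0.61/0.7) / (0.432 − 0.61) = -0.1376 / -0.178 = 0.773 km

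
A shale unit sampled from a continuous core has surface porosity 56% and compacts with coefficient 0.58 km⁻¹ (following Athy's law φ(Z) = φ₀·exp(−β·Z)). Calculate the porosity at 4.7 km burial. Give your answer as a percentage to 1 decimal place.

φ = φ₀·exp(−β·Z) = 0.56 × exp(−0.58 × 4.7) = 0.56 × exp(−2.726)
  = 0.56 × 0.0655 = 0.0367

3.7%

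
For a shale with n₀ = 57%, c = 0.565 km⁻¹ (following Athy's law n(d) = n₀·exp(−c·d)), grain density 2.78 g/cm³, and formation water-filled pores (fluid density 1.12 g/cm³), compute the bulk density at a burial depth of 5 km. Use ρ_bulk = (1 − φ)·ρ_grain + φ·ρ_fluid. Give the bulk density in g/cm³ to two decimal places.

Porosity at depth: n = 0.57·exp(−0.565×5) = 0.57×0.0593 = 0.0338
Bulk density: ρ_b = (1−n)ρ_g + n·ρ_f = 0.9662×2.78 + 0.0338×1.12
       = 2.686 + 0.038 = 2.724 g/cm³

2.72 g/cm³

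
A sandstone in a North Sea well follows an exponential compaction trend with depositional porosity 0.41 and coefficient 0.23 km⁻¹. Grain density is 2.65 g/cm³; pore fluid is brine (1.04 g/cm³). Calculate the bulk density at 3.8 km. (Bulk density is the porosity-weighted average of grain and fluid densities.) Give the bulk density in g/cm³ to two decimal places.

Porosity at depth: φ = 0.41·exp(−0.23×3.8) = 0.41×0.4173 = 0.1711
Bulk density: ρ_b = (1−φ)ρ_g + φ·ρ_f = 0.8289×2.65 + 0.1711×1.04
       = 2.197 + 0.178 = 2.375 g/cm³

2.37 g/cm³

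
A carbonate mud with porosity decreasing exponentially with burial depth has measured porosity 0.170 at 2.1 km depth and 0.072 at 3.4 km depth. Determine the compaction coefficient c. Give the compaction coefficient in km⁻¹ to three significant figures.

Athy: φ(Z) = φ₀ e^(−cZ) ⇒ φ₁/φ₂ = e^{c(Z₂−Z₁)} ⇒ c = ln(φ₁/φ₂)/(Z₂−Z₁)
c = ln(0.17/0.072) / (3.4 − 2.1) = ln(2.361) / 1.3 = 0.8591 / 1.3 = 0.6609 km⁻¹

0.661 km⁻¹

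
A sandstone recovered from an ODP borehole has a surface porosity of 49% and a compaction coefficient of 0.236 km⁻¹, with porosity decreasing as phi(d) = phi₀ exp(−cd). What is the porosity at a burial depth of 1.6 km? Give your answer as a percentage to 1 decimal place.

phi = phi₀·exp(−c·d) = 0.49 × exp(−0.236 × 1.6) = 0.49 × exp(−0.3776)
  = 0.49 × 0.6855 = 0.3359

33.6%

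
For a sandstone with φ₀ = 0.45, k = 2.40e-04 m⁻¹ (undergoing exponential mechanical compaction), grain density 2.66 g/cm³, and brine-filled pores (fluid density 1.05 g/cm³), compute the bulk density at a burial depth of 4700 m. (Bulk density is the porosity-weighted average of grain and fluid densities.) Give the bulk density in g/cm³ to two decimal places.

Working in km (1 km = 1000 m; k in km⁻¹ = k in m⁻¹ × 1000):
Porosity at depth: φ = 0.45·exp(−0.24×4.7) = 0.45×0.3237 = 0.1457
Bulk density: ρ_b = (1−φ)ρ_g + φ·ρ_f = 0.8543×2.66 + 0.1457×1.05
       = 2.273 + 0.153 = 2.425 g/cm³

2.43 g/cm³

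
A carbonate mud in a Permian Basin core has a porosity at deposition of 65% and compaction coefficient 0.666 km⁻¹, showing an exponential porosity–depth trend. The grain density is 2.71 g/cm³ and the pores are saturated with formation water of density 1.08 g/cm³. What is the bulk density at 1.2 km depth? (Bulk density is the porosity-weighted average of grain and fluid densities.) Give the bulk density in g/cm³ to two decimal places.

2.23 g/cm³

Porosity at depth: n = 0.65·exp(−0.666×1.2) = 0.65×0.4497 = 0.2923
Bulk density: ρ_b = (1−n)ρ_g + n·ρ_f = 0.7077×2.71 + 0.2923×1.08
       = 1.918 + 0.316 = 2.234 g/cm³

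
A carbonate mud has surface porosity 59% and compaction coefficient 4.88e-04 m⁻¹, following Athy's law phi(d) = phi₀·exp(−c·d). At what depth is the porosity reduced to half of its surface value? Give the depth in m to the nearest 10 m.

Working in km (1 km = 1000 m; c in km⁻¹ = c in m⁻¹ × 1000):
phi/phi₀ = 1/2 ⇒ exp(−c·d) = 1/2 ⇒ d = ln(2) / c
d = 0.6931 / 0.488 = 1.420 km

1420 m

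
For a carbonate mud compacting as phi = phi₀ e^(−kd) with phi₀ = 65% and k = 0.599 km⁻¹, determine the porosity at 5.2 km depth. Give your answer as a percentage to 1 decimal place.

2.9%

phi = phi₀·exp(−k·d) = 0.65 × exp(−0.599 × 5.2) = 0.65 × exp(−3.115)
  = 0.65 × 0.0444 = 0.0289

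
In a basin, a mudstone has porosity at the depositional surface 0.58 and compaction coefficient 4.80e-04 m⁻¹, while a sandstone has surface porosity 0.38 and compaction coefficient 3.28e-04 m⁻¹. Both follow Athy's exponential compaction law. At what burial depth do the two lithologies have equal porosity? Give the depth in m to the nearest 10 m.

Working in km (1 km = 1000 m; k in km⁻¹ = k in m⁻¹ × 1000):
Set phi₀ₐ e^(−kₐd) = phi₀ᵦ e^(−kᵦd) ⇒ ln(phi₀ₐ/phi₀ᵦ) = (kₐ − kᵦ)·d
d = ln(0.58/0.38) / (0.48 − 0.328) = 0.4229 / 0.152 = 2.782 km

2780 m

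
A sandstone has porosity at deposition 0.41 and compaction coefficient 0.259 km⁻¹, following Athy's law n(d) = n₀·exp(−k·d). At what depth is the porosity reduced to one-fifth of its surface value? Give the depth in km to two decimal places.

6.21 km

n/n₀ = 1/5 ⇒ exp(−k·d) = 1/5 ⇒ d = ln(5) / k
d = 1.6094 / 0.259 = 6.214 km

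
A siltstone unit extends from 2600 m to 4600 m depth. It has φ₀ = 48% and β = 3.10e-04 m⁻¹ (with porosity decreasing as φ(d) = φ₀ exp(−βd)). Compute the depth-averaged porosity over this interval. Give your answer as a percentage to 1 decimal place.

Working in km (1 km = 1000 m; β in km⁻¹ = β in m⁻¹ × 1000):
⟨φ⟩ = (1/(d₂−d₁)) ∫ φ₀ e^(−βd) dd = φ₀·(e^(−β·d₁) − e^(−β·d₂)) / (β·(d₂−d₁))
e^(−0.31×2.6) = 0.4466; e^(−0.31×4.6) = 0.2403
⟨φ⟩ = 0.48 × (0.4466 − 0.2403) / (0.31 × 2) = 0.48 × 0.3329 = 0.1598

16.0%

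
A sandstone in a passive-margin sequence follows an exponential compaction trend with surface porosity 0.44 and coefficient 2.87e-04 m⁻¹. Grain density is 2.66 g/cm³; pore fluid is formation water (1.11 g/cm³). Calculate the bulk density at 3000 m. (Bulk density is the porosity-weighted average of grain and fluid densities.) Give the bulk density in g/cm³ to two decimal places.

Working in km (1 km = 1000 m; β in km⁻¹ = β in m⁻¹ × 1000):
Porosity at depth: n = 0.44·exp(−0.287×3) = 0.44×0.4227 = 0.1860
Bulk density: ρ_b = (1−n)ρ_g + n·ρ_f = 0.8140×2.66 + 0.1860×1.11
       = 2.165 + 0.206 = 2.372 g/cm³

2.37 g/cm³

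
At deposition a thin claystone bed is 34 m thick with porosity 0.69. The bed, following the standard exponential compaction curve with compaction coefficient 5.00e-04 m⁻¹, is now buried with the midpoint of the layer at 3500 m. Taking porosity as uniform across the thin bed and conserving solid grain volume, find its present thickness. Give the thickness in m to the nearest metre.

12 m

Working in km (1 km = 1000 m; c in km⁻¹ = c in m⁻¹ × 1000):
Porosity at 3.5 km: phi = 0.69·exp(−0.5×3.5) = 0.1199
Solid-volume conservation: h(1−phi) = h₀(1−phi₀) ⇒ h = h₀·(1−phi₀)/(1−phi)
h = 0.034 × (1 − 0.69)/(1 − 0.1199) = 0.034 × 0.3522 = 0.0120 km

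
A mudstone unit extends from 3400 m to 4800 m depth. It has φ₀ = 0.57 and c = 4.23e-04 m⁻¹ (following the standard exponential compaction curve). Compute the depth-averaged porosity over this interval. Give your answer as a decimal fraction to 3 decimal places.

0.102

Working in km (1 km = 1000 m; c in km⁻¹ = c in m⁻¹ × 1000):
⟨φ⟩ = (1/(d₂−d₁)) ∫ φ₀ e^(−cd) dd = φ₀·(e^(−c·d₁) − e^(−c·d₂)) / (c·(d₂−d₁))
e^(−0.423×3.4) = 0.2374; e^(−0.423×4.8) = 0.1313
⟨φ⟩ = 0.57 × (0.2374 − 0.1313) / (0.423 × 1.4) = 0.57 × 0.1791 = 0.1021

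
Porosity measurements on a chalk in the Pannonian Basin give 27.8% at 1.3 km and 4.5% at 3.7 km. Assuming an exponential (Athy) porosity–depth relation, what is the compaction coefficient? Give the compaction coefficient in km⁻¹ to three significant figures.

Athy: φ(d) = φ₀ e^(−cd) ⇒ φ₁/φ₂ = e^{c(d₂−d₁)} ⇒ c = ln(φ₁/φ₂)/(d₂−d₁)
c = ln(0.278/0.045) / (3.7 − 1.3) = ln(6.178) / 2.4 = 1.8210 / 2.4 = 0.7587 km⁻¹

0.759 km⁻¹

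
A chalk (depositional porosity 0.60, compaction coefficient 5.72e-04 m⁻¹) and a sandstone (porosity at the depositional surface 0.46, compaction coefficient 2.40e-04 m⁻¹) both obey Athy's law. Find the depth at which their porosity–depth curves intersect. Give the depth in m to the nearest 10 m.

Working in km (1 km = 1000 m; c in km⁻¹ = c in m⁻¹ × 1000):
Set phi₀ₐ e^(−cₐz) = phi₀ᵦ e^(−cᵦz) ⇒ ln(phi₀ₐ/phi₀ᵦ) = (cₐ − cᵦ)·z
z = ln(0.6/0.46) / (0.572 − 0.24) = 0.2657 / 0.332 = 0.800 km

800 m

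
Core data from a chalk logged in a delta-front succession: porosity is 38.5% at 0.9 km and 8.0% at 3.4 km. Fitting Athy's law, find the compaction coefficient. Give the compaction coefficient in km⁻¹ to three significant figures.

Athy: φ(Z) = φ₀ e^(−kZ) ⇒ φ₁/φ₂ = e^{k(Z₂−Z₁)} ⇒ k = ln(φ₁/φ₂)/(Z₂−Z₁)
k = ln(0.385/0.08) / (3.4 − 0.9) = ln(4.812) / 2.5 = 1.5712 / 2.5 = 0.6285 km⁻¹

0.628 km⁻¹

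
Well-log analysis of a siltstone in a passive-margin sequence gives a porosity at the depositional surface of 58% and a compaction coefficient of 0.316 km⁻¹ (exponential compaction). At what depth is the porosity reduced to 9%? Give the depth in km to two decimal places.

5.90 km

Invert Athy's law: Z = ln(n₀/n) / c
Z = ln(0.58/0.09) / 0.316 = ln(6.444) / 0.316 = 1.8632 / 0.316 = 5.896 km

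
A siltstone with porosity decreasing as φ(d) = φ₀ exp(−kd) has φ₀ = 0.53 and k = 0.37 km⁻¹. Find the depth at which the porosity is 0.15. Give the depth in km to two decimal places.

Invert Athy's law: d = ln(φ₀/φ) / k
d = ln(0.53/0.15) / 0.37 = ln(3.533) / 0.37 = 1.2622 / 0.37 = 3.411 km

3.41 km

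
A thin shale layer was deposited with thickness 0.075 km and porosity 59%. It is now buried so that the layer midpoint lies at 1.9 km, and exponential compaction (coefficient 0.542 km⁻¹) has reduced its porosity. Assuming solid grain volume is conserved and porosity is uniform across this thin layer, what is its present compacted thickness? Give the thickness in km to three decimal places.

0.039 km

Porosity at 1.9 km: n = 0.59·exp(−0.542×1.9) = 0.2107
Solid-volume conservation: h(1−n) = h₀(1−n₀) ⇒ h = h₀·(1−n₀)/(1−n)
h = 0.075 × (1 − 0.59)/(1 − 0.2107) = 0.075 × 0.5194 = 0.0390 km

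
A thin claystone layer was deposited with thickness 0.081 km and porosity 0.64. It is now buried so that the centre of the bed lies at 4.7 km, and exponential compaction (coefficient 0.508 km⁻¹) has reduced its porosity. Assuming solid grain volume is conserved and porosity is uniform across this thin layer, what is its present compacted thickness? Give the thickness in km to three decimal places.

Porosity at 4.7 km: phi = 0.64·exp(−0.508×4.7) = 0.0588
Solid-volume conservation: h(1−phi) = h₀(1−phi₀) ⇒ h = h₀·(1−phi₀)/(1−phi)
h = 0.081 × (1 − 0.64)/(1 − 0.0588) = 0.081 × 0.3825 = 0.0310 km

0.031 km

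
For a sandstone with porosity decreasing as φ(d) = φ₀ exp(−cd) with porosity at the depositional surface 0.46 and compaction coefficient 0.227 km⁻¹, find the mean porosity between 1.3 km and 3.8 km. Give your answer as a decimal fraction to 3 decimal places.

⟨φ⟩ = (1/(d₂−d₁)) ∫ φ₀ e^(−cd) dd = φ₀·(e^(−c·d₁) − e^(−c·d₂)) / (c·(d₂−d₁))
e^(−0.227×1.3) = 0.7445; e^(−0.227×3.8) = 0.4221
⟨φ⟩ = 0.46 × (0.7445 − 0.4221) / (0.227 × 2.5) = 0.46 × 0.5681 = 0.2613

0.261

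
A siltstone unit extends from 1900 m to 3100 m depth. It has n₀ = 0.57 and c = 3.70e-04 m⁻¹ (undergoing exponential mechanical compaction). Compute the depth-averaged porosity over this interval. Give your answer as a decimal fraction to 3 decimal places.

Working in km (1 km = 1000 m; c in km⁻¹ = c in m⁻¹ × 1000):
⟨n⟩ = (1/(Z₂−Z₁)) ∫ n₀ e^(−cZ) dZ = n₀·(e^(−c·Z₁) − e^(−c·Z₂)) / (c·(Z₂−Z₁))
e^(−0.37×1.9) = 0.4951; e^(−0.37×3.1) = 0.3176
⟨n⟩ = 0.57 × (0.4951 − 0.3176) / (0.37 × 1.2) = 0.57 × 0.3998 = 0.2279

0.228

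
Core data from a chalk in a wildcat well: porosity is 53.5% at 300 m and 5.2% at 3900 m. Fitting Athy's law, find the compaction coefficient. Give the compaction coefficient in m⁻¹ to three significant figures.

Working in km (1 km = 1000 m; c in km⁻¹ = c in m⁻¹ × 1000):
Athy: phi(z) = phi₀ e^(−cz) ⇒ phi₁/phi₂ = e^{c(z₂−z₁)} ⇒ c = ln(phi₁/phi₂)/(z₂−z₁)
c = ln(0.535/0.052) / (3.9 − 0.3) = ln(10.29) / 3.6 = 2.3310 / 3.6 = 0.6475 km⁻¹

0.000648 m⁻¹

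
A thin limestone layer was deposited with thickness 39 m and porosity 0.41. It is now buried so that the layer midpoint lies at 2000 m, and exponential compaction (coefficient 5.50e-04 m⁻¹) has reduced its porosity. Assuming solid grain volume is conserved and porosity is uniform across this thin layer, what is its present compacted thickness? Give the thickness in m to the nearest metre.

27 m

Working in km (1 km = 1000 m; β in km⁻¹ = β in m⁻¹ × 1000):
Porosity at 2 km: phi = 0.41·exp(−0.55×2) = 0.1365
Solid-volume conservation: h(1−phi) = h₀(1−phi₀) ⇒ h = h₀·(1−phi₀)/(1−phi)
h = 0.039 × (1 − 0.41)/(1 − 0.1365) = 0.039 × 0.6832 = 0.0266 km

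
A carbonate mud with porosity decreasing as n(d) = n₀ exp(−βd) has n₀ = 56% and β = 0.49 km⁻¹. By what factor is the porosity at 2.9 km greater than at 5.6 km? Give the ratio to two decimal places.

3.75

n(d₁)/n(d₂) = e^(−β·d₁)/e^(−β·d₂) = e^{β(d₂−d₁)}
= exp(0.49 × 2.7) = exp(1.323) = 3.7547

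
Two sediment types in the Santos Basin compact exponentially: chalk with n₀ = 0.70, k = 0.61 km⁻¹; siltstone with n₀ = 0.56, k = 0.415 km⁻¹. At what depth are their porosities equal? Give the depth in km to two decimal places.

Set n₀ₐ e^(−kₐz) = n₀ᵦ e^(−kᵦz) ⇒ ln(n₀ₐ/n₀ᵦ) = (kₐ − kᵦ)·z
z = ln(0.7/0.56) / (0.61 − 0.415) = 0.2231 / 0.195 = 1.144 km

1.14 km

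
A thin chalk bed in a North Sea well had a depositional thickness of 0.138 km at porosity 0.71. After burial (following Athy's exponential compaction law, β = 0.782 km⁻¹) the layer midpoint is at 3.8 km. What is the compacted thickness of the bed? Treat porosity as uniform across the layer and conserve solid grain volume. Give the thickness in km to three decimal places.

0.042 km

Porosity at 3.8 km: phi = 0.71·exp(−0.782×3.8) = 0.0364
Solid-volume conservation: h(1−phi) = h₀(1−phi₀) ⇒ h = h₀·(1−phi₀)/(1−phi)
h = 0.138 × (1 − 0.71)/(1 − 0.0364) = 0.138 × 0.3009 = 0.0415 km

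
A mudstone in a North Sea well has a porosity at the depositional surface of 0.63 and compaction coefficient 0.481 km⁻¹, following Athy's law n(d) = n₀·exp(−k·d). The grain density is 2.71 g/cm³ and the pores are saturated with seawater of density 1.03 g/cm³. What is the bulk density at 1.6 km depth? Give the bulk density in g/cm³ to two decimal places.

Porosity at depth: n = 0.63·exp(−0.481×1.6) = 0.63×0.4632 = 0.2918
Bulk density: ρ_b = (1−n)ρ_g + n·ρ_f = 0.7082×2.71 + 0.2918×1.03
       = 1.919 + 0.301 = 2.220 g/cm³

2.22 g/cm³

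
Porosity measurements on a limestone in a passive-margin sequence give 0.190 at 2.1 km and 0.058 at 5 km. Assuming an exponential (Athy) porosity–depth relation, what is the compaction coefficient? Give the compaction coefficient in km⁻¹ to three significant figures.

Athy: n(d) = n₀ e^(−kd) ⇒ n₁/n₂ = e^{k(d₂−d₁)} ⇒ k = ln(n₁/n₂)/(d₂−d₁)
k = ln(0.19/0.058) / (5 − 2.1) = ln(3.276) / 2.9 = 1.1866 / 2.9 = 0.4092 km⁻¹

0.409 km⁻¹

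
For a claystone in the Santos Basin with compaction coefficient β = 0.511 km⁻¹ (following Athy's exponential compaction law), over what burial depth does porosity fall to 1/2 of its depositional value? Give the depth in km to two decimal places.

φ/φ₀ = 1/2 ⇒ exp(−β·Z) = 1/2 ⇒ Z = ln(2) / β
Z = 0.6931 / 0.511 = 1.356 km

1.36 km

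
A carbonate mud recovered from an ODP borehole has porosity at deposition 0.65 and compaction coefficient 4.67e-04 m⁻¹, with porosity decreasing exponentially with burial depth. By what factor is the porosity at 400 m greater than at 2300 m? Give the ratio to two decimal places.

2.43

Working in km (1 km = 1000 m; k in km⁻¹ = k in m⁻¹ × 1000):
n(d₁)/n(d₂) = e^(−k·d₁)/e^(−k·d₂) = e^{k(d₂−d₁)}
= exp(0.467 × 1.9) = exp(0.8873) = 2.4286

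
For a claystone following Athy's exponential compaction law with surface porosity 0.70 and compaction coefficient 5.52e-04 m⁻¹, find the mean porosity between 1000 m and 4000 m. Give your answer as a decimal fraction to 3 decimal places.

Working in km (1 km = 1000 m; k in km⁻¹ = k in m⁻¹ × 1000):
⟨phi⟩ = (1/(d₂−d₁)) ∫ phi₀ e^(−kd) dd = phi₀·(e^(−k·d₁) − e^(−k·d₂)) / (k·(d₂−d₁))
e^(−0.552×1) = 0.5758; e^(−0.552×4) = 0.1099
⟨phi⟩ = 0.7 × (0.5758 − 0.1099) / (0.552 × 3) = 0.7 × 0.2813 = 0.1969

0.197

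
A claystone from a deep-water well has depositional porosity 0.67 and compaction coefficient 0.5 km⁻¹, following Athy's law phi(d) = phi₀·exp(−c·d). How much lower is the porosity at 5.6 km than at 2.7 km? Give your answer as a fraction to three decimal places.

phi(2.7) = 0.67·e^(−0.5×2.7) = 0.1737
phi(5.6) = 0.67·e^(−0.5×5.6) = 0.0407
Δphi = 0.1737 − 0.0407 = 0.1329

0.133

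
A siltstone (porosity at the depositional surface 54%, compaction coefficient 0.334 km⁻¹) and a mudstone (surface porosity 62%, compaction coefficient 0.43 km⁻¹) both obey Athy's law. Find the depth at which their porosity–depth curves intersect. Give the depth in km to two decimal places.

Set n₀ₐ e^(−cₐd) = n₀ᵦ e^(−cᵦd) ⇒ ln(n₀ₐ/n₀ᵦ) = (cₐ − cᵦ)·d
d = ln(0.54/0.62) / (0.334 − 0.43) = -0.1382 / -0.096 = 1.439 km

1.44 km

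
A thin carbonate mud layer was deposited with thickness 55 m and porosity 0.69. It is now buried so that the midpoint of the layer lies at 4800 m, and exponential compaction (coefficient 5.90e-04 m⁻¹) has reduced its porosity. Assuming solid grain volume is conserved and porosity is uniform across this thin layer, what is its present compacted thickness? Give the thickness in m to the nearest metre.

18 m

Working in km (1 km = 1000 m; c in km⁻¹ = c in m⁻¹ × 1000):
Porosity at 4.8 km: n = 0.69·exp(−0.59×4.8) = 0.0406
Solid-volume conservation: h(1−n) = h₀(1−n₀) ⇒ h = h₀·(1−n₀)/(1−n)
h = 0.055 × (1 − 0.69)/(1 − 0.0406) = 0.055 × 0.3231 = 0.0178 km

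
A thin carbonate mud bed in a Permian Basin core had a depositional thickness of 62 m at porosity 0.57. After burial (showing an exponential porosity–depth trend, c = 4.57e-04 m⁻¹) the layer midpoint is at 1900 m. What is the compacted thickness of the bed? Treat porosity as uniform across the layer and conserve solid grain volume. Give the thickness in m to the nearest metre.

Working in km (1 km = 1000 m; c in km⁻¹ = c in m⁻¹ × 1000):
Porosity at 1.9 km: φ = 0.57·exp(−0.457×1.9) = 0.2392
Solid-volume conservation: h(1−φ) = h₀(1−φ₀) ⇒ h = h₀·(1−φ₀)/(1−φ)
h = 0.062 × (1 − 0.57)/(1 − 0.2392) = 0.062 × 0.5652 = 0.0350 km

35 m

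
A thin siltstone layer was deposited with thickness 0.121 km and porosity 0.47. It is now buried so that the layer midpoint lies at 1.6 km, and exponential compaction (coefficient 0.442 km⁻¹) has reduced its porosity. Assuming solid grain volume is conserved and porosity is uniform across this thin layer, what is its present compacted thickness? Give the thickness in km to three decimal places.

0.083 km

Porosity at 1.6 km: phi = 0.47·exp(−0.442×1.6) = 0.2317
Solid-volume conservation: h(1−phi) = h₀(1−phi₀) ⇒ h = h₀·(1−phi₀)/(1−phi)
h = 0.121 × (1 − 0.47)/(1 − 0.2317) = 0.121 × 0.6899 = 0.0835 km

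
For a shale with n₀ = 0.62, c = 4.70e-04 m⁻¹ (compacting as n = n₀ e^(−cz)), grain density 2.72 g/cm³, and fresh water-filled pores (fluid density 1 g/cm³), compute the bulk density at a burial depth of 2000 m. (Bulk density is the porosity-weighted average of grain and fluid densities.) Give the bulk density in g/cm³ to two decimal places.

Working in km (1 km = 1000 m; c in km⁻¹ = c in m⁻¹ × 1000):
Porosity at depth: n = 0.62·exp(−0.47×2) = 0.62×0.3906 = 0.2422
Bulk density: ρ_b = (1−n)ρ_g + n·ρ_f = 0.7578×2.72 + 0.2422×1
       = 2.061 + 0.242 = 2.303 g/cm³

2.30 g/cm³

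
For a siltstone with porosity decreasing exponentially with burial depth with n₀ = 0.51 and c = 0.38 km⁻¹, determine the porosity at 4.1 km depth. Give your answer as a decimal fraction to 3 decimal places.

0.107

n = n₀·exp(−c·z) = 0.51 × exp(−0.38 × 4.1) = 0.51 × exp(−1.558)
  = 0.51 × 0.2106 = 0.1074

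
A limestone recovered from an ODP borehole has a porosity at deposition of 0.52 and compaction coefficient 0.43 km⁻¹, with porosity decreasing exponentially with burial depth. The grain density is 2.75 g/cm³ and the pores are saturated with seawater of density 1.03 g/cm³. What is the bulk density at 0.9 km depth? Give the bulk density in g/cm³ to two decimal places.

Porosity at depth: φ = 0.52·exp(−0.43×0.9) = 0.52×0.6791 = 0.3531
Bulk density: ρ_b = (1−φ)ρ_g + φ·ρ_f = 0.6469×2.75 + 0.3531×1.03
       = 1.779 + 0.364 = 2.143 g/cm³

2.14 g/cm³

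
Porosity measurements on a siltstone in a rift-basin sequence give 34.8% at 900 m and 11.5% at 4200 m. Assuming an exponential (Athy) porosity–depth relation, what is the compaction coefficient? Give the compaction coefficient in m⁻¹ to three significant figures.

0.000336 m⁻¹

Working in km (1 km = 1000 m; k in km⁻¹ = k in m⁻¹ × 1000):
Athy: n(d) = n₀ e^(−kd) ⇒ n₁/n₂ = e^{k(d₂−d₁)} ⇒ k = ln(n₁/n₂)/(d₂−d₁)
k = ln(0.348/0.115) / (4.2 − 0.9) = ln(3.026) / 3.3 = 1.1073 / 3.3 = 0.3355 km⁻¹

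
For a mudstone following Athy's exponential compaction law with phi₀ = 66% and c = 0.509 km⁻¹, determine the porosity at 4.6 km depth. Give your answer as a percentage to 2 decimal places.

phi = phi₀·exp(−c·d) = 0.66 × exp(−0.509 × 4.6) = 0.66 × exp(−2.341)
  = 0.66 × 0.0962 = 0.0635

6.35%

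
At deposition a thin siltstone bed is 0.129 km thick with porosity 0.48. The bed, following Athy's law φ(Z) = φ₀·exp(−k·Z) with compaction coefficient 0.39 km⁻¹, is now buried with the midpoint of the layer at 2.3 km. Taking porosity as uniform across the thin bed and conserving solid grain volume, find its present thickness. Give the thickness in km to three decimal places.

0.083 km

Porosity at 2.3 km: φ = 0.48·exp(−0.39×2.3) = 0.1957
Solid-volume conservation: h(1−φ) = h₀(1−φ₀) ⇒ h = h₀·(1−φ₀)/(1−φ)
h = 0.129 × (1 − 0.48)/(1 − 0.1957) = 0.129 × 0.6466 = 0.0834 km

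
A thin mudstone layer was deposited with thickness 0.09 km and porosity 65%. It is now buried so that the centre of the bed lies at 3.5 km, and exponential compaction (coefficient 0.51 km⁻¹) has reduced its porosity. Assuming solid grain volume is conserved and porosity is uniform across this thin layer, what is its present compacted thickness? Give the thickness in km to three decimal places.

Porosity at 3.5 km: n = 0.65·exp(−0.51×3.5) = 0.1091
Solid-volume conservation: h(1−n) = h₀(1−n₀) ⇒ h = h₀·(1−n₀)/(1−n)
h = 0.09 × (1 − 0.65)/(1 − 0.1091) = 0.09 × 0.3928 = 0.0354 km

0.035 km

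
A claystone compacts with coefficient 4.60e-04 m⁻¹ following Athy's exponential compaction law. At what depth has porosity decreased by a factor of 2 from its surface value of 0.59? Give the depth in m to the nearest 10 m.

Working in km (1 km = 1000 m; c in km⁻¹ = c in m⁻¹ × 1000):
phi/phi₀ = 1/2 ⇒ exp(−c·z) = 1/2 ⇒ z = ln(2) / c
z = 0.6931 / 0.46 = 1.507 km

1510 m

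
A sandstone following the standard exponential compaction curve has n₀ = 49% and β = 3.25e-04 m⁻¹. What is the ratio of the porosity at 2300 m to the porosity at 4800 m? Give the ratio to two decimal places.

2.25

Working in km (1 km = 1000 m; β in km⁻¹ = β in m⁻¹ × 1000):
n(Z₁)/n(Z₂) = e^(−β·Z₁)/e^(−β·Z₂) = e^{β(Z₂−Z₁)}
= exp(0.325 × 2.5) = exp(0.8125) = 2.2535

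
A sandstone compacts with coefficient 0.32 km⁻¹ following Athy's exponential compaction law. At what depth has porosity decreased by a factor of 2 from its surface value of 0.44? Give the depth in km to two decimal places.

2.17 km

phi/phi₀ = 1/2 ⇒ exp(−c·Z) = 1/2 ⇒ Z = ln(2) / c
Z = 0.6931 / 0.32 = 2.166 km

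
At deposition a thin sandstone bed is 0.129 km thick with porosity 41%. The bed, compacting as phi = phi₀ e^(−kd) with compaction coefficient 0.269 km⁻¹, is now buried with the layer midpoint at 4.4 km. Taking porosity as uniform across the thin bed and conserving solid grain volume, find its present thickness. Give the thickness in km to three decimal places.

0.087 km

Porosity at 4.4 km: phi = 0.41·exp(−0.269×4.4) = 0.1255
Solid-volume conservation: h(1−phi) = h₀(1−phi₀) ⇒ h = h₀·(1−phi₀)/(1−phi)
h = 0.129 × (1 − 0.41)/(1 − 0.1255) = 0.129 × 0.6747 = 0.0870 km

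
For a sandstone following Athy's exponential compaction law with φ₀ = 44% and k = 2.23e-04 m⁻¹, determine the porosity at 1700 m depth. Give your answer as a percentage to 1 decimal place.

Working in km (1 km = 1000 m; k in km⁻¹ = k in m⁻¹ × 1000):
φ = φ₀·exp(−k·Z) = 0.44 × exp(−0.223 × 1.7) = 0.44 × exp(−0.3791)
  = 0.44 × 0.6845 = 0.3012

30.1%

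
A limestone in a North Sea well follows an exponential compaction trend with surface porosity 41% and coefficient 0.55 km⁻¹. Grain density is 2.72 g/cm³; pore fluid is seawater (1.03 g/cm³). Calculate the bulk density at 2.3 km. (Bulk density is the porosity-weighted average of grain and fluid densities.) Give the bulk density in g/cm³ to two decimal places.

2.52 g/cm³

Porosity at depth: n = 0.41·exp(−0.55×2.3) = 0.41×0.2822 = 0.1157
Bulk density: ρ_b = (1−n)ρ_g + n·ρ_f = 0.8843×2.72 + 0.1157×1.03
       = 2.405 + 0.119 = 2.524 g/cm³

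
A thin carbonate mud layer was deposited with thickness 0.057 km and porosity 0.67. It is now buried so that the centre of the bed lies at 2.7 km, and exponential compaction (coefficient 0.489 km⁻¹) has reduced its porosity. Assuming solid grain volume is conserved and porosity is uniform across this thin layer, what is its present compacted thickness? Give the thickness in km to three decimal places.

Porosity at 2.7 km: φ = 0.67·exp(−0.489×2.7) = 0.1789
Solid-volume conservation: h(1−φ) = h₀(1−φ₀) ⇒ h = h₀·(1−φ₀)/(1−φ)
h = 0.057 × (1 − 0.67)/(1 − 0.1789) = 0.057 × 0.4019 = 0.0229 km

0.023 km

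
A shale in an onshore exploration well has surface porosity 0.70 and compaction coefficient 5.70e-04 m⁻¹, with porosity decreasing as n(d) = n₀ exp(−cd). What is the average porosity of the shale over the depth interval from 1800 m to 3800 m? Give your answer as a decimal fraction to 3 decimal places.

0.150

Working in km (1 km = 1000 m; c in km⁻¹ = c in m⁻¹ × 1000):
⟨n⟩ = (1/(d₂−d₁)) ∫ n₀ e^(−cd) dd = n₀·(e^(−c·d₁) − e^(−c·d₂)) / (c·(d₂−d₁))
e^(−0.57×1.8) = 0.3584; e^(−0.57×3.8) = 0.1146
⟨n⟩ = 0.7 × (0.3584 − 0.1146) / (0.57 × 2) = 0.7 × 0.2139 = 0.1497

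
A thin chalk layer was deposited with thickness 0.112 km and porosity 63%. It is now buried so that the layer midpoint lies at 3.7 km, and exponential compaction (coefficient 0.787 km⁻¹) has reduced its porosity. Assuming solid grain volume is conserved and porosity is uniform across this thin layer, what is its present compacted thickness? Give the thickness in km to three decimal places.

Porosity at 3.7 km: n = 0.63·exp(−0.787×3.7) = 0.0343
Solid-volume conservation: h(1−n) = h₀(1−n₀) ⇒ h = h₀·(1−n₀)/(1−n)
h = 0.112 × (1 − 0.63)/(1 − 0.0343) = 0.112 × 0.3831 = 0.0429 km

0.043 km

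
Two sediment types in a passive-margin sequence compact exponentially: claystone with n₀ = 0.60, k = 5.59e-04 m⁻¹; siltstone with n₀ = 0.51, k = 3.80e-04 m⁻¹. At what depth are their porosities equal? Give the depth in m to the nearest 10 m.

910 m

Working in km (1 km = 1000 m; k in km⁻¹ = k in m⁻¹ × 1000):
Set n₀ₐ e^(−kₐz) = n₀ᵦ e^(−kᵦz) ⇒ ln(n₀ₐ/n₀ᵦ) = (kₐ − kᵦ)·z
z = ln(0.6/0.51) / (0.559 − 0.38) = 0.1625 / 0.179 = 0.908 km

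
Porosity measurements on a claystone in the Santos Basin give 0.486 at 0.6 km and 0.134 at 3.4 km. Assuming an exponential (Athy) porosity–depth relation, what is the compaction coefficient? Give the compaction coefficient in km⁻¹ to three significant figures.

0.460 km⁻¹

Athy: φ(Z) = φ₀ e^(−kZ) ⇒ φ₁/φ₂ = e^{k(Z₂−Z₁)} ⇒ k = ln(φ₁/φ₂)/(Z₂−Z₁)
k = ln(0.486/0.134) / (3.4 − 0.6) = ln(3.627) / 2.8 = 1.2884 / 2.8 = 0.4601 km⁻¹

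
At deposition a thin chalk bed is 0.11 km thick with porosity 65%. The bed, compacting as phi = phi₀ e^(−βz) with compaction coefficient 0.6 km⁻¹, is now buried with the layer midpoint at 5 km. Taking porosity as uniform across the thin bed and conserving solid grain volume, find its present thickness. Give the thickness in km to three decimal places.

Porosity at 5 km: phi = 0.65·exp(−0.6×5) = 0.0324
Solid-volume conservation: h(1−phi) = h₀(1−phi₀) ⇒ h = h₀·(1−phi₀)/(1−phi)
h = 0.11 × (1 − 0.65)/(1 − 0.0324) = 0.11 × 0.3617 = 0.0398 km

0.040 km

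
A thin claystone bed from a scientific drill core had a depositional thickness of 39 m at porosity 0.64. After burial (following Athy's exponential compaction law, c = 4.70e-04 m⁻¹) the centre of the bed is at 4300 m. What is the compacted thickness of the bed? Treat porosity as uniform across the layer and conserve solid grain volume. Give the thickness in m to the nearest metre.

15 m

Working in km (1 km = 1000 m; c in km⁻¹ = c in m⁻¹ × 1000):
Porosity at 4.3 km: φ = 0.64·exp(−0.47×4.3) = 0.0848
Solid-volume conservation: h(1−φ) = h₀(1−φ₀) ⇒ h = h₀·(1−φ₀)/(1−φ)
h = 0.039 × (1 − 0.64)/(1 − 0.0848) = 0.039 × 0.3934 = 0.0153 km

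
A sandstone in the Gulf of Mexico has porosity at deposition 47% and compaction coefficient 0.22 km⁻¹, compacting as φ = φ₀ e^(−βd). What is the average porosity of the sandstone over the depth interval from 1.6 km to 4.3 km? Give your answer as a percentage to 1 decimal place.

⟨φ⟩ = (1/(d₂−d₁)) ∫ φ₀ e^(−βd) dd = φ₀·(e^(−β·d₁) − e^(−β·d₂)) / (β·(d₂−d₁))
e^(−0.22×1.6) = 0.7033; e^(−0.22×4.3) = 0.3883
⟨φ⟩ = 0.47 × (0.7033 − 0.3883) / (0.22 × 2.7) = 0.47 × 0.5303 = 0.2492

24.9%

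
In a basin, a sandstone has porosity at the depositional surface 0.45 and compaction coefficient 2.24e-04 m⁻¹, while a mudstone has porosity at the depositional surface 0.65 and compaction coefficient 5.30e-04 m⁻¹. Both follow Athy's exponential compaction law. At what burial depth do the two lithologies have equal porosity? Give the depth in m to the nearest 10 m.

Working in km (1 km = 1000 m; β in km⁻¹ = β in m⁻¹ × 1000):
Set phi₀ₐ e^(−βₐZ) = phi₀ᵦ e^(−βᵦZ) ⇒ ln(phi₀ₐ/phi₀ᵦ) = (βₐ − βᵦ)·Z
Z = ln(0.45/0.65) / (0.224 − 0.53) = -0.3677 / -0.306 = 1.202 km

1200 m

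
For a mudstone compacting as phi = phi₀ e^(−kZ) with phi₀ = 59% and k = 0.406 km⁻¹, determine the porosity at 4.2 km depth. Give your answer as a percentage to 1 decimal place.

phi = phi₀·exp(−k·Z) = 0.59 × exp(−0.406 × 4.2) = 0.59 × exp(−1.705)
  = 0.59 × 0.1817 = 0.1072

10.7%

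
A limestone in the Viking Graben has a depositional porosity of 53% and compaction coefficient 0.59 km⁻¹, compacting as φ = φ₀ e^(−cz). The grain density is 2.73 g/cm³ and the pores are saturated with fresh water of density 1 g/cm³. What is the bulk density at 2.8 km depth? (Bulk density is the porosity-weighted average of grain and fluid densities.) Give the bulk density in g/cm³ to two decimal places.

Porosity at depth: φ = 0.53·exp(−0.59×2.8) = 0.53×0.1917 = 0.1016
Bulk density: ρ_b = (1−φ)ρ_g + φ·ρ_f = 0.8984×2.73 + 0.1016×1
       = 2.453 + 0.102 = 2.554 g/cm³

2.55 g/cm³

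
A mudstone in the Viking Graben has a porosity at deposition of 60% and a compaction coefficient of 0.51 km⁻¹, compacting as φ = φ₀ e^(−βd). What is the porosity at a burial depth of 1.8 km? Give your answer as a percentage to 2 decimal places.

23.96%

φ = φ₀·exp(−β·d) = 0.6 × exp(−0.51 × 1.8) = 0.6 × exp(−0.918)
  = 0.6 × 0.3993 = 0.2396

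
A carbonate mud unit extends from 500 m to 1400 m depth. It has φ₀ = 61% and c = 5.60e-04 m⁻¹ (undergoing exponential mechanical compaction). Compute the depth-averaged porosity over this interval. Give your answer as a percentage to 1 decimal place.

Working in km (1 km = 1000 m; c in km⁻¹ = c in m⁻¹ × 1000):
⟨φ⟩ = (1/(d₂−d₁)) ∫ φ₀ e^(−cd) dd = φ₀·(e^(−c·d₁) − e^(−c·d₂)) / (c·(d₂−d₁))
e^(−0.56×0.5) = 0.7558; e^(−0.56×1.4) = 0.4566
⟨φ⟩ = 0.61 × (0.7558 − 0.4566) / (0.56 × 0.9) = 0.61 × 0.5937 = 0.3621

36.2%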